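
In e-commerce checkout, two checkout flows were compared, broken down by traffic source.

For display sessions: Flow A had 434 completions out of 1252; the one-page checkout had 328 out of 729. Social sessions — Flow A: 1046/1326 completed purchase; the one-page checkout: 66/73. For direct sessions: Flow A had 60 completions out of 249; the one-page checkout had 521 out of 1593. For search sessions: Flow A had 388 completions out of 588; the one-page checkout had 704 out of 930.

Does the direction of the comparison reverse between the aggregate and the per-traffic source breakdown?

Yes

Display: Flow A 434/1252 = 34.7%, the one-page checkout 328/729 = 45.0% → the one-page checkout
Social: Flow A 1046/1326 = 78.9%, the one-page checkout 66/73 = 90.4% → the one-page checkout
Direct: Flow A 60/249 = 24.1%, the one-page checkout 521/1593 = 32.7% → the one-page checkout
Search: Flow A 388/588 = 66.0%, the one-page checkout 704/930 = 75.7% → the one-page checkout
Overall: Flow A 1928/3415 = 56.5%, the one-page checkout 1619/3325 = 48.7% → Flow A
The one-page checkout wins each traffic group but Flow A wins overall — the comparison reverses. The one-page checkout's sessions skew toward direct, which has a lower base rate.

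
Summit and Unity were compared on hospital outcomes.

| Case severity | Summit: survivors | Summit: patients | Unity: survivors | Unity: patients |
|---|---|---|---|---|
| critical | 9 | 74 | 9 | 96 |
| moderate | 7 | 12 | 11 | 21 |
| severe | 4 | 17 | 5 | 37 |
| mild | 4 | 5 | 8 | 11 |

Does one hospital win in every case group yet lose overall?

No

Critical: Summit 9/74 = 12.2%, Unity 9/96 = 9.4% → Summit
Moderate: Summit 7/12 = 58.3%, Unity 11/21 = 52.4% → Summit
Severe: Summit 4/17 = 23.5%, Unity 5/37 = 13.5% → Summit
Mild: Summit 4/5 = 80.0%, Unity 8/11 = 72.7% → Summit
Overall: Summit 24/108 = 22.2%, Unity 33/165 = 20.0% → Summit
Summit wins overall and in every case group — no reversal.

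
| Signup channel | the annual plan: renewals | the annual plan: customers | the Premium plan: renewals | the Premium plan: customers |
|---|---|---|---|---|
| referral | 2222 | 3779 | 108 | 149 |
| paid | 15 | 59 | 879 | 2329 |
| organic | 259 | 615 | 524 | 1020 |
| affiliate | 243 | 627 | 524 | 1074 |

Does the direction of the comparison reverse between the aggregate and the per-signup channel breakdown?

Yes

Referral: the annual plan 2222/3779 = 58.8%, the Premium plan 108/149 = 72.5% → the Premium plan
Paid: the annual plan 15/59 = 25.4%, the Premium plan 879/2329 = 37.7% → the Premium plan
Organic: the annual plan 259/615 = 42.1%, the Premium plan 524/1020 = 51.4% → the Premium plan
Affiliate: the annual plan 243/627 = 38.8%, the Premium plan 524/1074 = 48.8% → the Premium plan
Overall: the annual plan 2739/5080 = 53.9%, the Premium plan 2035/4572 = 44.5% → the annual plan
The Premium plan wins each signup group but the annual plan wins overall — the comparison reverses. The Premium plan's customers skew toward paid, which has a lower base rate.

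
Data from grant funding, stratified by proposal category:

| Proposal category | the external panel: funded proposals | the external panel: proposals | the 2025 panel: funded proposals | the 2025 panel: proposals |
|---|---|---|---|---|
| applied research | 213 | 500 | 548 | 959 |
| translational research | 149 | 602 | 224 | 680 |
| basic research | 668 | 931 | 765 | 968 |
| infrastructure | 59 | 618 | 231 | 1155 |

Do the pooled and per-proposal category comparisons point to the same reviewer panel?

Applied research: the external panel 213/500 = 42.6%, the 2025 panel 548/959 = 57.1% → the 2025 panel
Translational research: the external panel 149/602 = 24.8%, the 2025 panel 224/680 = 32.9% → the 2025 panel
Basic research: the external panel 668/931 = 71.8%, the 2025 panel 765/968 = 79.0% → the 2025 panel
Infrastructure: the external panel 59/618 = 9.5%, the 2025 panel 231/1155 = 20.0% → the 2025 panel
Overall: the external panel 1089/2651 = 41.1%, the 2025 panel 1768/3762 = 47.0% → the 2025 panel
The 2025 panel wins overall and in every proposal group — no reversal.

Yes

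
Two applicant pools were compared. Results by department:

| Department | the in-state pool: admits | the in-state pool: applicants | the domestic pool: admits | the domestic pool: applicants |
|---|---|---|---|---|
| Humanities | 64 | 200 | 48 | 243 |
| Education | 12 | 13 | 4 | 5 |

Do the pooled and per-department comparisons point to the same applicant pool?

Humanities: the in-state pool 64/200 = 32.0%, the domestic pool 48/243 = 19.8% → the in-state pool
Education: the in-state pool 12/13 = 92.3%, the domestic pool 4/5 = 80.0% → the in-state pool
Overall: the in-state pool 76/213 = 35.7%, the domestic pool 52/248 = 21.0% → the in-state pool
The in-state pool wins overall and in every department group — no reversal.

Yes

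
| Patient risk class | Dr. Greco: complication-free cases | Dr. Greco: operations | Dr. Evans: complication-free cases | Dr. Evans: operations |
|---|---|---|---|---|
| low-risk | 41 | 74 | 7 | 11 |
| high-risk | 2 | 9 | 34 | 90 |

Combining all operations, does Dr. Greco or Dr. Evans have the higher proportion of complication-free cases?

Low-risk: Dr. Greco 41/74 = 55.4%, Dr. Evans 7/11 = 63.6% → Dr. Evans
High-risk: Dr. Greco 2/9 = 22.2%, Dr. Evans 34/90 = 37.8% → Dr. Evans
Overall: Dr. Greco 43/83 = 51.8%, Dr. Evans 41/101 = 40.6% → Dr. Greco
(Dr. Evans wins every patient risk group but Dr. Greco wins overall — Dr. Evans's operations skew toward the low-rate high-risk group.)

Dr. Greco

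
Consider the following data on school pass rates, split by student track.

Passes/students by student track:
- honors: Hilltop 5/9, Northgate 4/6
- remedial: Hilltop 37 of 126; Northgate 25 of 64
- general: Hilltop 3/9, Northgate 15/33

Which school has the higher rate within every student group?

Honors: Hilltop 5/9 = 55.6%, Northgate 4/6 = 66.7% → Northgate
Remedial: Hilltop 37/126 = 29.4%, Northgate 25/64 = 39.1% → Northgate
General: Hilltop 3/9 = 33.3%, Northgate 15/33 = 45.5% → Northgate
Northgate has the higher rate in all 3 groups.

Northgate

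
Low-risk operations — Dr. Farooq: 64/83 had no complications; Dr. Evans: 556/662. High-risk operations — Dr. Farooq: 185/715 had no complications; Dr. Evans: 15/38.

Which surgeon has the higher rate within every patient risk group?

Dr. Evans

Low-risk: Dr. Farooq 64/83 = 77.1%, Dr. Evans 556/662 = 84.0% → Dr. Evans
High-risk: Dr. Farooq 185/715 = 25.9%, Dr. Evans 15/38 = 39.5% → Dr. Evans
Dr. Evans has the higher rate in both groups.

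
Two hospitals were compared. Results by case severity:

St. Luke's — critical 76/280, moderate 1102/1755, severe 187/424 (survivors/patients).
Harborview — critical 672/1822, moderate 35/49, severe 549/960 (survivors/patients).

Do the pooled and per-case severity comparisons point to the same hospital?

Critical: St. Luke's 76/280 = 27.1%, Harborview 672/1822 = 36.9% → Harborview
Moderate: St. Luke's 1102/1755 = 62.8%, Harborview 35/49 = 71.4% → Harborview
Severe: St. Luke's 187/424 = 44.1%, Harborview 549/960 = 57.2% → Harborview
Overall: St. Luke's 1365/2459 = 55.5%, Harborview 1256/2831 = 44.4% → St. Luke's
Harborview wins each case group but St. Luke's wins overall — the comparison reverses. Harborview's patients skew toward critical, which has a lower base rate.

No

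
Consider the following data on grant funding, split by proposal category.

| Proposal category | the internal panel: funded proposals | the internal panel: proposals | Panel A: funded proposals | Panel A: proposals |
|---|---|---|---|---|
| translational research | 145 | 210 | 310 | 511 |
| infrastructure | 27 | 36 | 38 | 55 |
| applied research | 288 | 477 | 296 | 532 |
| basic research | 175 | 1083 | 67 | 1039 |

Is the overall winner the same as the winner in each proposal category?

Yes

Translational research: the internal panel 145/210 = 69.0%, Panel A 310/511 = 60.7% → the internal panel
Infrastructure: the internal panel 27/36 = 75.0%, Panel A 38/55 = 69.1% → the internal panel
Applied research: the internal panel 288/477 = 60.4%, Panel A 296/532 = 55.6% → the internal panel
Basic research: the internal panel 175/1083 = 16.2%, Panel A 67/1039 = 6.4% → the internal panel
Overall: the internal panel 635/1806 = 35.2%, Panel A 711/2137 = 33.3% → the internal panel
The internal panel wins overall and in every proposal group — no reversal.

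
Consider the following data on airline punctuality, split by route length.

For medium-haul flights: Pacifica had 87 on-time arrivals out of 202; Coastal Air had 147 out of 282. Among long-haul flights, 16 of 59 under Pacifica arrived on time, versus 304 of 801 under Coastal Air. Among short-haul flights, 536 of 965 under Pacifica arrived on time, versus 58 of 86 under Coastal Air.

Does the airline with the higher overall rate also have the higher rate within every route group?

No

Medium-haul: Pacifica 87/202 = 43.1%, Coastal Air 147/282 = 52.1% → Coastal Air
Long-haul: Pacifica 16/59 = 27.1%, Coastal Air 304/801 = 38.0% → Coastal Air
Short-haul: Pacifica 536/965 = 55.5%, Coastal Air 58/86 = 67.4% → Coastal Air
Overall: Pacifica 639/1226 = 52.1%, Coastal Air 509/1169 = 43.5% → Pacifica
Coastal Air wins each route group but Pacifica wins overall — the comparison reverses. Coastal Air's flights skew toward long-haul, which has a lower base rate.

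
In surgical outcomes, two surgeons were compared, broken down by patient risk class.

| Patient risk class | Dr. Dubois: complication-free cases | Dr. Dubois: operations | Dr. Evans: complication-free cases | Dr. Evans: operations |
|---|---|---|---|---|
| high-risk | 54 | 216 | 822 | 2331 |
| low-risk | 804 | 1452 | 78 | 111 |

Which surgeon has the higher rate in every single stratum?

Dr. Evans

High-risk: Dr. Dubois 54/216 = 25.0%, Dr. Evans 822/2331 = 35.3% → Dr. Evans
Low-risk: Dr. Dubois 804/1452 = 55.4%, Dr. Evans 78/111 = 70.3% → Dr. Evans
Dr. Evans has the higher rate in both groups.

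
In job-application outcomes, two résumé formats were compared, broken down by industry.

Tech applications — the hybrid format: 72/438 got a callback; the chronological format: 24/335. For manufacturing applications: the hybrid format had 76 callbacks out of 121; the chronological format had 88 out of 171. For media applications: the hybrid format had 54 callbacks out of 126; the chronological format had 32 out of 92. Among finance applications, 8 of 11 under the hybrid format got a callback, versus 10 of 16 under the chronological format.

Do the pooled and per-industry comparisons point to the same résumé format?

Yes

Tech: the hybrid format 72/438 = 16.4%, the chronological format 24/335 = 7.2% → the hybrid format
Manufacturing: the hybrid format 76/121 = 62.8%, the chronological format 88/171 = 51.5% → the hybrid format
Media: the hybrid format 54/126 = 42.9%, the chronological format 32/92 = 34.8% → the hybrid format
Finance: the hybrid format 8/11 = 72.7%, the chronological format 10/16 = 62.5% → the hybrid format
Overall: the hybrid format 210/696 = 30.2%, the chronological format 154/614 = 25.1% → the hybrid format
The hybrid format wins overall and in every industry group — no reversal.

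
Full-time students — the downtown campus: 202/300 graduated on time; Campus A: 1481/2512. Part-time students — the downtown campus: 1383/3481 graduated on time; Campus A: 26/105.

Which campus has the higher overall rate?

Campus A

Full-time: the downtown campus 202/300 = 67.3%, Campus A 1481/2512 = 59.0% → the downtown campus
Part-time: the downtown campus 1383/3481 = 39.7%, Campus A 26/105 = 24.8% → the downtown campus
Overall: the downtown campus 1585/3781 = 41.9%, Campus A 1507/2617 = 57.6% → Campus A
(The downtown campus wins every enrollment group but Campus A wins overall — the downtown campus's students skew toward the low-rate part-time group.)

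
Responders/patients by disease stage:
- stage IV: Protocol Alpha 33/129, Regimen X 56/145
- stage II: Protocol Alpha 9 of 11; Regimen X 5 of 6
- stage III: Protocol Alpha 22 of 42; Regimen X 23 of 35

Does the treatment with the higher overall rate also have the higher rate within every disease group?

Yes

Stage IV: Protocol Alpha 33/129 = 25.6%, Regimen X 56/145 = 38.6% → Regimen X
Stage II: Protocol Alpha 9/11 = 81.8%, Regimen X 5/6 = 83.3% → Regimen X
Stage III: Protocol Alpha 22/42 = 52.4%, Regimen X 23/35 = 65.7% → Regimen X
Overall: Protocol Alpha 64/182 = 35.2%, Regimen X 84/186 = 45.2% → Regimen X
Regimen X wins overall and in every disease group — no reversal.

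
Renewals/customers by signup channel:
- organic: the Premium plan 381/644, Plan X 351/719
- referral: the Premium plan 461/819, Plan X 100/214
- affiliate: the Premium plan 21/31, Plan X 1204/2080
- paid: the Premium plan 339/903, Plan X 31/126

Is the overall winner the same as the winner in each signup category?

No

Organic: the Premium plan 381/644 = 59.2%, Plan X 351/719 = 48.8% → the Premium plan
Referral: the Premium plan 461/819 = 56.3%, Plan X 100/214 = 46.7% → the Premium plan
Affiliate: the Premium plan 21/31 = 67.7%, Plan X 1204/2080 = 57.9% → the Premium plan
Paid: the Premium plan 339/903 = 37.5%, Plan X 31/126 = 24.6% → the Premium plan
Overall: the Premium plan 1202/2397 = 50.1%, Plan X 1686/3139 = 53.7% → Plan X
The Premium plan wins each signup group but Plan X wins overall — the comparison reverses. The Premium plan's customers skew toward paid, which has a lower base rate.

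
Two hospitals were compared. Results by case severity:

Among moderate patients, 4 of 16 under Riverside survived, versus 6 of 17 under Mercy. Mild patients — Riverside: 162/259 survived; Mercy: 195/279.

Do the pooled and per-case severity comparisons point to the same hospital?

Moderate: Riverside 4/16 = 25.0%, Mercy 6/17 = 35.3% → Mercy
Mild: Riverside 162/259 = 62.5%, Mercy 195/279 = 69.9% → Mercy
Overall: Riverside 166/275 = 60.4%, Mercy 201/296 = 67.9% → Mercy
Mercy wins overall and in every case group — no reversal.

Yes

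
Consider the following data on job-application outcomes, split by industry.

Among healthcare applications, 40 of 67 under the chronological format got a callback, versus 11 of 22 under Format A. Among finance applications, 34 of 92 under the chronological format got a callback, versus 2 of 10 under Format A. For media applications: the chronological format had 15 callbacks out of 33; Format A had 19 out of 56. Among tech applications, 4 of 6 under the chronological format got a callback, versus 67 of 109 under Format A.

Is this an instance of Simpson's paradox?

Healthcare: the chronological format 40/67 = 59.7%, Format A 11/22 = 50.0% → the chronological format
Finance: the chronological format 34/92 = 37.0%, Format A 2/10 = 20.0% → the chronological format
Media: the chronological format 15/33 = 45.5%, Format A 19/56 = 33.9% → the chronological format
Tech: the chronological format 4/6 = 66.7%, Format A 67/109 = 61.5% → the chronological format
Overall: the chronological format 93/198 = 47.0%, Format A 99/197 = 50.3% → Format A
The chronological format wins each industry group but Format A wins overall — the comparison reverses. The chronological format's applications skew toward finance, which has a lower base rate.

Yes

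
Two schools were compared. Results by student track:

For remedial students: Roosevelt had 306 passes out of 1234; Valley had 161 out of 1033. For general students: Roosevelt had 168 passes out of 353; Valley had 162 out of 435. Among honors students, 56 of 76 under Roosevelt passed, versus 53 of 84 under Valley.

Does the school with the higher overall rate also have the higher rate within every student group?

Remedial: Roosevelt 306/1234 = 24.8%, Valley 161/1033 = 15.6% → Roosevelt
General: Roosevelt 168/353 = 47.6%, Valley 162/435 = 37.2% → Roosevelt
Honors: Roosevelt 56/76 = 73.7%, Valley 53/84 = 63.1% → Roosevelt
Overall: Roosevelt 530/1663 = 31.9%, Valley 376/1552 = 24.2% → Roosevelt
Roosevelt wins overall and in every student group — no reversal.

Yes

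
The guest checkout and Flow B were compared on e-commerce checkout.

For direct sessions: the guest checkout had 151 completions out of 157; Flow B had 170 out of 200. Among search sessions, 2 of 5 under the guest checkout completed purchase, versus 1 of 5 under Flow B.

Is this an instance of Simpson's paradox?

No

Direct: the guest checkout 151/157 = 96.2%, Flow B 170/200 = 85.0% → the guest checkout
Search: the guest checkout 2/5 = 40.0%, Flow B 1/5 = 20.0% → the guest checkout
Overall: the guest checkout 153/162 = 94.4%, Flow B 171/205 = 83.4% → the guest checkout
The guest checkout wins overall and in every traffic group — no reversal.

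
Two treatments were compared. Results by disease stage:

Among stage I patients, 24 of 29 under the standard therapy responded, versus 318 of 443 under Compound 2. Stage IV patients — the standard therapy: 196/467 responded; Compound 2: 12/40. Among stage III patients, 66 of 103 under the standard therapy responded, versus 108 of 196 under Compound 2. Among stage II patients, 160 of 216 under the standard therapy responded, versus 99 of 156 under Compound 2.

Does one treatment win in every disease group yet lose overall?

Yes

Stage I: the standard therapy 24/29 = 82.8%, Compound 2 318/443 = 71.8% → the standard therapy
Stage IV: the standard therapy 196/467 = 42.0%, Compound 2 12/40 = 30.0% → the standard therapy
Stage III: the standard therapy 66/103 = 64.1%, Compound 2 108/196 = 55.1% → the standard therapy
Stage II: the standard therapy 160/216 = 74.1%, Compound 2 99/156 = 63.5% → the standard therapy
Overall: the standard therapy 446/815 = 54.7%, Compound 2 537/835 = 64.3% → Compound 2
The standard therapy wins each disease group but Compound 2 wins overall — the comparison reverses. The standard therapy's patients skew toward stage IV, which has a lower base rate.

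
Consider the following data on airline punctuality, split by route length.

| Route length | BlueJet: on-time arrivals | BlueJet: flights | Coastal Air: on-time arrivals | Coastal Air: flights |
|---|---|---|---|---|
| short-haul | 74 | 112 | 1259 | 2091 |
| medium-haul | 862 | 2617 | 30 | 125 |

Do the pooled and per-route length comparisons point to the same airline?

No

Short-haul: BlueJet 74/112 = 66.1%, Coastal Air 1259/2091 = 60.2% → BlueJet
Medium-haul: BlueJet 862/2617 = 32.9%, Coastal Air 30/125 = 24.0% → BlueJet
Overall: BlueJet 936/2729 = 34.3%, Coastal Air 1289/2216 = 58.2% → Coastal Air
BlueJet wins each route group but Coastal Air wins overall — the comparison reverses. BlueJet's flights skew toward medium-haul, which has a lower base rate.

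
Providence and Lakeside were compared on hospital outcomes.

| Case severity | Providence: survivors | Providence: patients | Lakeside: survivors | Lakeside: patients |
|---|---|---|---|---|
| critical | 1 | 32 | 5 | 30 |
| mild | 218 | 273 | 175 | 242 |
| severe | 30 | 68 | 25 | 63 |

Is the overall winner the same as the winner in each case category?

No

Critical: Providence 1/32 = 3.1%, Lakeside 5/30 = 16.7% → Lakeside
Mild: Providence 218/273 = 79.9%, Lakeside 175/242 = 72.3% → Providence
Severe: Providence 30/68 = 44.1%, Lakeside 25/63 = 39.7% → Providence
Overall: Providence 249/373 = 66.8%, Lakeside 205/335 = 61.2% → Providence
Neither sweeps: Providence wins 2 of 3 groups, Lakeside wins 1. Providence wins overall but not every group — no Simpson reversal.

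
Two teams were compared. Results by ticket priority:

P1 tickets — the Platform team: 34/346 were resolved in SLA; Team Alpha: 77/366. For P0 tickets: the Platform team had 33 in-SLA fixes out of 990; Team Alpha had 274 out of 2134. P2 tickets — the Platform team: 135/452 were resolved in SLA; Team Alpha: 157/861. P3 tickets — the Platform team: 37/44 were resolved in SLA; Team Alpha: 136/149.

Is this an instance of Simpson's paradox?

No

P1: the Platform team 34/346 = 9.8%, Team Alpha 77/366 = 21.0% → Team Alpha
P0: the Platform team 33/990 = 3.3%, Team Alpha 274/2134 = 12.8% → Team Alpha
P2: the Platform team 135/452 = 29.9%, Team Alpha 157/861 = 18.2% → the Platform team
P3: the Platform team 37/44 = 84.1%, Team Alpha 136/149 = 91.3% → Team Alpha
Overall: the Platform team 239/1832 = 13.0%, Team Alpha 644/3510 = 18.3% → Team Alpha
Neither sweeps: the Platform team wins 1 of 4 groups, Team Alpha wins 3. Team Alpha wins overall but not every group — no Simpson reversal.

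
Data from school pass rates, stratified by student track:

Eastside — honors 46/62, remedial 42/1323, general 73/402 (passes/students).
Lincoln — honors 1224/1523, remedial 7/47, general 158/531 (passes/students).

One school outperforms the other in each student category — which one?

Lincoln

Honors: Eastside 46/62 = 74.2%, Lincoln 1224/1523 = 80.4% → Lincoln
Remedial: Eastside 42/1323 = 3.2%, Lincoln 7/47 = 14.9% → Lincoln
General: Eastside 73/402 = 18.2%, Lincoln 158/531 = 29.8% → Lincoln
Lincoln has the higher rate in all 3 groups.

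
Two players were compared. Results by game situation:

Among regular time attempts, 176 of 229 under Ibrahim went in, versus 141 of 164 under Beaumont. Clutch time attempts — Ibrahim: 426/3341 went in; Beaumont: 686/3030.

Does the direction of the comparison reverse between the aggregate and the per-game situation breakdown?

Regular time: Ibrahim 176/229 = 76.9%, Beaumont 141/164 = 86.0% → Beaumont
Clutch time: Ibrahim 426/3341 = 12.8%, Beaumont 686/3030 = 22.6% → Beaumont
Overall: Ibrahim 602/3570 = 16.9%, Beaumont 827/3194 = 25.9% → Beaumont
Beaumont wins overall and in every game group — no reversal.

No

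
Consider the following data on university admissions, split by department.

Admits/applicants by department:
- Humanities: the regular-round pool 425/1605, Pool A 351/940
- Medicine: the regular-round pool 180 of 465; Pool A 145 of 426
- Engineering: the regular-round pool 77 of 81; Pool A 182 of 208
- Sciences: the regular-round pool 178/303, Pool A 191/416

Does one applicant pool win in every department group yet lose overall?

No

Humanities: the regular-round pool 425/1605 = 26.5%, Pool A 351/940 = 37.3% → Pool A
Medicine: the regular-round pool 180/465 = 38.7%, Pool A 145/426 = 34.0% → the regular-round pool
Engineering: the regular-round pool 77/81 = 95.1%, Pool A 182/208 = 87.5% → the regular-round pool
Sciences: the regular-round pool 178/303 = 58.7%, Pool A 191/416 = 45.9% → the regular-round pool
Overall: the regular-round pool 860/2454 = 35.0%, Pool A 869/1990 = 43.7% → Pool A
Neither sweeps: the regular-round pool wins 3 of 4 groups, Pool A wins 1. Pool A wins overall but not every group — no Simpson reversal.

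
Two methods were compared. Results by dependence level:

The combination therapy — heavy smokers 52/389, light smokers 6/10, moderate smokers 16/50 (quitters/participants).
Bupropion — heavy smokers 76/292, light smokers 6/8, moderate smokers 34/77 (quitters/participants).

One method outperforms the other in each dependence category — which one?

Heavy smokers: the combination therapy 52/389 = 13.4%, bupropion 76/292 = 26.0% → bupropion
Light smokers: the combination therapy 6/10 = 60.0%, bupropion 6/8 = 75.0% → bupropion
Moderate smokers: the combination therapy 16/50 = 32.0%, bupropion 34/77 = 44.2% → bupropion
Bupropion has the higher rate in all 3 groups.

bupropion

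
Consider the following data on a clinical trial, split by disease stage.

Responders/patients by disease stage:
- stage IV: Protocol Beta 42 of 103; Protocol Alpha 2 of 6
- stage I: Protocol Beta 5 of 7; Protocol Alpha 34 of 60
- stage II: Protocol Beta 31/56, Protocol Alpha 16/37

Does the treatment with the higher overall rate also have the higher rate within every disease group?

No

Stage IV: Protocol Beta 42/103 = 40.8%, Protocol Alpha 2/6 = 33.3% → Protocol Beta
Stage I: Protocol Beta 5/7 = 71.4%, Protocol Alpha 34/60 = 56.7% → Protocol Beta
Stage II: Protocol Beta 31/56 = 55.4%, Protocol Alpha 16/37 = 43.2% → Protocol Beta
Overall: Protocol Beta 78/166 = 47.0%, Protocol Alpha 52/103 = 50.5% → Protocol Alpha
Protocol Beta wins each disease group but Protocol Alpha wins overall — the comparison reverses. Protocol Beta's patients skew toward stage IV, which has a lower base rate.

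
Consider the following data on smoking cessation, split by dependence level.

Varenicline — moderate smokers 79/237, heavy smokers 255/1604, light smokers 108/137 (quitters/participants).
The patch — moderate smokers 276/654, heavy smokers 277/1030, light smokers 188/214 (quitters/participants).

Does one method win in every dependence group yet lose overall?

No

Moderate smokers: varenicline 79/237 = 33.3%, the patch 276/654 = 42.2% → the patch
Heavy smokers: varenicline 255/1604 = 15.9%, the patch 277/1030 = 26.9% → the patch
Light smokers: varenicline 108/137 = 78.8%, the patch 188/214 = 87.9% → the patch
Overall: varenicline 442/1978 = 22.3%, the patch 741/1898 = 39.0% → the patch
The patch wins overall and in every dependence group — no reversal.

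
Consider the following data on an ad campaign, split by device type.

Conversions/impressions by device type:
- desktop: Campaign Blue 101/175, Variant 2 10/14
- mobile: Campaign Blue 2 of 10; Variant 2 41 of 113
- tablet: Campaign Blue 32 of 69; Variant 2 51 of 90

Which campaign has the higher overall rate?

Campaign Blue

Desktop: Campaign Blue 101/175 = 57.7%, Variant 2 10/14 = 71.4% → Variant 2
Mobile: Campaign Blue 2/10 = 20.0%, Variant 2 41/113 = 36.3% → Variant 2
Tablet: Campaign Blue 32/69 = 46.4%, Variant 2 51/90 = 56.7% → Variant 2
Overall: Campaign Blue 135/254 = 53.1%, Variant 2 102/217 = 47.0% → Campaign Blue
(Variant 2 wins every device group but Campaign Blue wins overall — Variant 2's impressions skew toward the low-rate mobile group.)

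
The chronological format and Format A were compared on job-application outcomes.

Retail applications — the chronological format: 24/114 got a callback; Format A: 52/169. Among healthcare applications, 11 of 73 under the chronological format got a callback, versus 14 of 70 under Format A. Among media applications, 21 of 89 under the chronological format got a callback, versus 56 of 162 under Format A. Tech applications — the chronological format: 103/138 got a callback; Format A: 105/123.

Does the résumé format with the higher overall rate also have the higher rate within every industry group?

Yes

Retail: the chronological format 24/114 = 21.1%, Format A 52/169 = 30.8% → Format A
Healthcare: the chronological format 11/73 = 15.1%, Format A 14/70 = 20.0% → Format A
Media: the chronological format 21/89 = 23.6%, Format A 56/162 = 34.6% → Format A
Tech: the chronological format 103/138 = 74.6%, Format A 105/123 = 85.4% → Format A
Overall: the chronological format 159/414 = 38.4%, Format A 227/524 = 43.3% → Format A
Format A wins overall and in every industry group — no reversal.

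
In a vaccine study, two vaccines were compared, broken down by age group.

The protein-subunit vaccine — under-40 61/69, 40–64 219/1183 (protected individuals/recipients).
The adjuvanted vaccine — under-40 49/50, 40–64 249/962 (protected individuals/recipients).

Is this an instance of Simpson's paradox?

Under-40: the protein-subunit vaccine 61/69 = 88.4%, the adjuvanted vaccine 49/50 = 98.0% → the adjuvanted vaccine
40–64: the protein-subunit vaccine 219/1183 = 18.5%, the adjuvanted vaccine 249/962 = 25.9% → the adjuvanted vaccine
Overall: the protein-subunit vaccine 280/1252 = 22.4%, the adjuvanted vaccine 298/1012 = 29.4% → the adjuvanted vaccine
The adjuvanted vaccine wins overall and in every age group — no reversal.

No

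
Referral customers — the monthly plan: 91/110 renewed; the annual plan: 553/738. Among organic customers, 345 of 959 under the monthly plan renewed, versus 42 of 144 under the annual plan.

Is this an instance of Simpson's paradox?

Referral: the monthly plan 91/110 = 82.7%, the annual plan 553/738 = 74.9% → the monthly plan
Organic: the monthly plan 345/959 = 36.0%, the annual plan 42/144 = 29.2% → the monthly plan
Overall: the monthly plan 436/1069 = 40.8%, the annual plan 595/882 = 67.5% → the annual plan
The monthly plan wins each signup group but the annual plan wins overall — the comparison reverses. The monthly plan's customers skew toward organic, which has a lower base rate.

Yes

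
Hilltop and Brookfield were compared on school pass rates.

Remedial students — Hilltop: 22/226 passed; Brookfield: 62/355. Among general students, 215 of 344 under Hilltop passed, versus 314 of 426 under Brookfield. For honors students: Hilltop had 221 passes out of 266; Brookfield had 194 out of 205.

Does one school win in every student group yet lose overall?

Remedial: Hilltop 22/226 = 9.7%, Brookfield 62/355 = 17.5% → Brookfield
General: Hilltop 215/344 = 62.5%, Brookfield 314/426 = 73.7% → Brookfield
Honors: Hilltop 221/266 = 83.1%, Brookfield 194/205 = 94.6% → Brookfield
Overall: Hilltop 458/836 = 54.8%, Brookfield 570/986 = 57.8% → Brookfield
Brookfield wins overall and in every student group — no reversal.

No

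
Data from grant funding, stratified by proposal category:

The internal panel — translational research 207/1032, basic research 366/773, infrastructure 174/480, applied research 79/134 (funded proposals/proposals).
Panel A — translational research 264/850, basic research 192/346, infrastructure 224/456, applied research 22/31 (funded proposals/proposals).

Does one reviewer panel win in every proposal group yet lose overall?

No

Translational research: the internal panel 207/1032 = 20.1%, Panel A 264/850 = 31.1% → Panel A
Basic research: the internal panel 366/773 = 47.3%, Panel A 192/346 = 55.5% → Panel A
Infrastructure: the internal panel 174/480 = 36.2%, Panel A 224/456 = 49.1% → Panel A
Applied research: the internal panel 79/134 = 59.0%, Panel A 22/31 = 71.0% → Panel A
Overall: the internal panel 826/2419 = 34.1%, Panel A 702/1683 = 41.7% → Panel A
Panel A wins overall and in every proposal group — no reversal.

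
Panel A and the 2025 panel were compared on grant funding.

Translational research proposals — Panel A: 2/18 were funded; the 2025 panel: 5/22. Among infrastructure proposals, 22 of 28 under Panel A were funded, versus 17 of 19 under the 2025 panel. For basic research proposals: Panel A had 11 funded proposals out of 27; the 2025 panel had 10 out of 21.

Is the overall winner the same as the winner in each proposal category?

Yes

Translational research: Panel A 2/18 = 11.1%, the 2025 panel 5/22 = 22.7% → the 2025 panel
Infrastructure: Panel A 22/28 = 78.6%, the 2025 panel 17/19 = 89.5% → the 2025 panel
Basic research: Panel A 11/27 = 40.7%, the 2025 panel 10/21 = 47.6% → the 2025 panel
Overall: Panel A 35/73 = 47.9%, the 2025 panel 32/62 = 51.6% → the 2025 panel
The 2025 panel wins overall and in every proposal group — no reversal.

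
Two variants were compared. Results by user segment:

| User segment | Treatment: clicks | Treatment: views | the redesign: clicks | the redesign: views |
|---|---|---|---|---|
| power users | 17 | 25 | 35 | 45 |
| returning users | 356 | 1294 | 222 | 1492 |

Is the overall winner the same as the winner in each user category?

No

Power users: Treatment 17/25 = 68.0%, the redesign 35/45 = 77.8% → the redesign
Returning users: Treatment 356/1294 = 27.5%, the redesign 222/1492 = 14.9% → Treatment
Overall: Treatment 373/1319 = 28.3%, the redesign 257/1537 = 16.7% → Treatment
Neither sweeps: Treatment wins 1 of 2 groups, the redesign wins 1. Treatment wins overall but not every group — no Simpson reversal.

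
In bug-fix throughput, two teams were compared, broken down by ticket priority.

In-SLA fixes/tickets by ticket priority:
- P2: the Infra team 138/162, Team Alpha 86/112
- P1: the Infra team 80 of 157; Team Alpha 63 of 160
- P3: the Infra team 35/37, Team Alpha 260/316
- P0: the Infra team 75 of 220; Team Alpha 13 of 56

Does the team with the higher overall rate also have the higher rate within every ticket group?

No

P2: the Infra team 138/162 = 85.2%, Team Alpha 86/112 = 76.8% → the Infra team
P1: the Infra team 80/157 = 51.0%, Team Alpha 63/160 = 39.4% → the Infra team
P3: the Infra team 35/37 = 94.6%, Team Alpha 260/316 = 82.3% → the Infra team
P0: the Infra team 75/220 = 34.1%, Team Alpha 13/56 = 23.2% → the Infra team
Overall: the Infra team 328/576 = 56.9%, Team Alpha 422/644 = 65.5% → Team Alpha
The Infra team wins each ticket group but Team Alpha wins overall — the comparison reverses. The Infra team's tickets skew toward P0, which has a lower base rate.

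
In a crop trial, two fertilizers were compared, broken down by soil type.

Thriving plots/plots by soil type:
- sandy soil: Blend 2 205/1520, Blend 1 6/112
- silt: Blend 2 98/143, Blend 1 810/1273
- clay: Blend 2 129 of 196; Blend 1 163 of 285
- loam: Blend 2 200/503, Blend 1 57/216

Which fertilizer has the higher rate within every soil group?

Blend 2

Sandy soil: Blend 2 205/1520 = 13.5%, Blend 1 6/112 = 5.4% → Blend 2
Silt: Blend 2 98/143 = 68.5%, Blend 1 810/1273 = 63.6% → Blend 2
Clay: Blend 2 129/196 = 65.8%, Blend 1 163/285 = 57.2% → Blend 2
Loam: Blend 2 200/503 = 39.8%, Blend 1 57/216 = 26.4% → Blend 2
Blend 2 has the higher rate in all 4 groups.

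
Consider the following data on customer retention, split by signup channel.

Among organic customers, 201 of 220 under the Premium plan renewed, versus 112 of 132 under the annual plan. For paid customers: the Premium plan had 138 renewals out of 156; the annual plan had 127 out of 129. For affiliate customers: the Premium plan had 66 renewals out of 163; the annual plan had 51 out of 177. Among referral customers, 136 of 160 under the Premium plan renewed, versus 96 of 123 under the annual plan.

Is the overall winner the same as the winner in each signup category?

No

Organic: the Premium plan 201/220 = 91.4%, the annual plan 112/132 = 84.8% → the Premium plan
Paid: the Premium plan 138/156 = 88.5%, the annual plan 127/129 = 98.4% → the annual plan
Affiliate: the Premium plan 66/163 = 40.5%, the annual plan 51/177 = 28.8% → the Premium plan
Referral: the Premium plan 136/160 = 85.0%, the annual plan 96/123 = 78.0% → the Premium plan
Overall: the Premium plan 541/699 = 77.4%, the annual plan 386/561 = 68.8% → the Premium plan
Neither sweeps: the Premium plan wins 3 of 4 groups, the annual plan wins 1. The Premium plan wins overall but not every group — no Simpson reversal.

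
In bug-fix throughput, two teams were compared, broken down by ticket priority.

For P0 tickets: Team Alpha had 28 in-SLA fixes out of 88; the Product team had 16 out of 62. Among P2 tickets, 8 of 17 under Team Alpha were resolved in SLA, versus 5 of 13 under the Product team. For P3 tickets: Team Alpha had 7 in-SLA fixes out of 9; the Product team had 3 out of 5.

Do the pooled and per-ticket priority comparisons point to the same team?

Yes

P0: Team Alpha 28/88 = 31.8%, the Product team 16/62 = 25.8% → Team Alpha
P2: Team Alpha 8/17 = 47.1%, the Product team 5/13 = 38.5% → Team Alpha
P3: Team Alpha 7/9 = 77.8%, the Product team 3/5 = 60.0% → Team Alpha
Overall: Team Alpha 43/114 = 37.7%, the Product team 24/80 = 30.0% → Team Alpha
Team Alpha wins overall and in every ticket group — no reversal.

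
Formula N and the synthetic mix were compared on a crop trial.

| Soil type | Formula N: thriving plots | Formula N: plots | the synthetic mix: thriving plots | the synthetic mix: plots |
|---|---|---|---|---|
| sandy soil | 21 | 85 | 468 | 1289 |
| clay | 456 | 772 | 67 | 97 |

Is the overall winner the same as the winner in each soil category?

Sandy soil: Formula N 21/85 = 24.7%, the synthetic mix 468/1289 = 36.3% → the synthetic mix
Clay: Formula N 456/772 = 59.1%, the synthetic mix 67/97 = 69.1% → the synthetic mix
Overall: Formula N 477/857 = 55.7%, the synthetic mix 535/1386 = 38.6% → Formula N
The synthetic mix wins each soil group but Formula N wins overall — the comparison reverses. The synthetic mix's plots skew toward sandy soil, which has a lower base rate.

No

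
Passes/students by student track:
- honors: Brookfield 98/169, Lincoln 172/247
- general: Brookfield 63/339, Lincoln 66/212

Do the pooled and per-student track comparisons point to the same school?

Yes

Honors: Brookfield 98/169 = 58.0%, Lincoln 172/247 = 69.6% → Lincoln
General: Brookfield 63/339 = 18.6%, Lincoln 66/212 = 31.1% → Lincoln
Overall: Brookfield 161/508 = 31.7%, Lincoln 238/459 = 51.9% → Lincoln
Lincoln wins overall and in every student group — no reversal.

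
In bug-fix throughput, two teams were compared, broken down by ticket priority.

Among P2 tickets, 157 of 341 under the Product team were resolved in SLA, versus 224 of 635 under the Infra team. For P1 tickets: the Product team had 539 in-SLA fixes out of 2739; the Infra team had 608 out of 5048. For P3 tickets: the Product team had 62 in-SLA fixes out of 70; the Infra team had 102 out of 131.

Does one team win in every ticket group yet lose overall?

P2: the Product team 157/341 = 46.0%, the Infra team 224/635 = 35.3% → the Product team
P1: the Product team 539/2739 = 19.7%, the Infra team 608/5048 = 12.0% → the Product team
P3: the Product team 62/70 = 88.6%, the Infra team 102/131 = 77.9% → the Product team
Overall: the Product team 758/3150 = 24.1%, the Infra team 934/5814 = 16.1% → the Product team
The Product team wins overall and in every ticket group — no reversal.

No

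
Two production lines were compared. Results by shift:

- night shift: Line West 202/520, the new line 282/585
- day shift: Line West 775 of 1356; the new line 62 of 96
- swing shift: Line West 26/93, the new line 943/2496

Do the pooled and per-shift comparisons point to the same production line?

Night shift: Line West 202/520 = 38.8%, the new line 282/585 = 48.2% → the new line
Day shift: Line West 775/1356 = 57.2%, the new line 62/96 = 64.6% → the new line
Swing shift: Line West 26/93 = 28.0%, the new line 943/2496 = 37.8% → the new line
Overall: Line West 1003/1969 = 50.9%, the new line 1287/3177 = 40.5% → Line West
The new line wins each shift group but Line West wins overall — the comparison reverses. The new line's units skew toward swing shift, which has a lower base rate.

No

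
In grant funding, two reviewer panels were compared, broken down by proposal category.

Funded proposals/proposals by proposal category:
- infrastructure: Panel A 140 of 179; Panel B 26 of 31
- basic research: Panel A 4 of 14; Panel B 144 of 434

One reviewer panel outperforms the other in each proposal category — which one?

Infrastructure: Panel A 140/179 = 78.2%, Panel B 26/31 = 83.9% → Panel B
Basic research: Panel A 4/14 = 28.6%, Panel B 144/434 = 33.2% → Panel B
Panel B has the higher rate in both groups.

Panel B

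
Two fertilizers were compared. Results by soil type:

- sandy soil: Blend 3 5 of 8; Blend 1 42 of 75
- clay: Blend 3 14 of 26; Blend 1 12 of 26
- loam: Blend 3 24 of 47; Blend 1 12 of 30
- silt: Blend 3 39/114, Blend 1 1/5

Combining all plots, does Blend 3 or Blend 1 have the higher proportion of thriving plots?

Sandy soil: Blend 3 5/8 = 62.5%, Blend 1 42/75 = 56.0% → Blend 3
Clay: Blend 3 14/26 = 53.8%, Blend 1 12/26 = 46.2% → Blend 3
Loam: Blend 3 24/47 = 51.1%, Blend 1 12/30 = 40.0% → Blend 3
Silt: Blend 3 39/114 = 34.2%, Blend 1 1/5 = 20.0% → Blend 3
Overall: Blend 3 82/195 = 42.1%, Blend 1 67/136 = 49.3% → Blend 1
(Blend 3 wins every soil group but Blend 1 wins overall — Blend 3's plots skew toward the low-rate silt group.)

Blend 1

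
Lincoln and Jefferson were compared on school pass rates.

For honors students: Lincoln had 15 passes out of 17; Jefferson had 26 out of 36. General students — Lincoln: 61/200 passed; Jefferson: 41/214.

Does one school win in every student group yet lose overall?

Honors: Lincoln 15/17 = 88.2%, Jefferson 26/36 = 72.2% → Lincoln
General: Lincoln 61/200 = 30.5%, Jefferson 41/214 = 19.2% → Lincoln
Overall: Lincoln 76/217 = 35.0%, Jefferson 67/250 = 26.8% → Lincoln
Lincoln wins overall and in every student group — no reversal.

No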